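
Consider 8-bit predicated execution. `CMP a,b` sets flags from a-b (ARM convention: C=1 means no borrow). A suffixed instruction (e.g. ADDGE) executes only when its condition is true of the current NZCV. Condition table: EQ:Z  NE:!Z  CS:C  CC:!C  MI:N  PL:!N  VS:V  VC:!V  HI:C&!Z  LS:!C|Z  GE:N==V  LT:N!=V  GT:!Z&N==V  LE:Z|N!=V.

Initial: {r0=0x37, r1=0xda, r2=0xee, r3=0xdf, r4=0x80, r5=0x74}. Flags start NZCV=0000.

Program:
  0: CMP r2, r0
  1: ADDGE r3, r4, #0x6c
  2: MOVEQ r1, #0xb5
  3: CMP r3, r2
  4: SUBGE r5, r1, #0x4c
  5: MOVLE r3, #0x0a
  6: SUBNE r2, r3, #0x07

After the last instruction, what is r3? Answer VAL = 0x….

VAL = 0x0a

[0] flags=1010 → (cmp)
[1] flags=1010 GE?F → skip
[2] flags=1010 EQ?F → skip
[3] flags=1000 → (cmp)
[4] flags=1000 GE?F → skip
[5] flags=1000 LE?T → r3=0x0a
[6] flags=1000 NE?T → r2=0x03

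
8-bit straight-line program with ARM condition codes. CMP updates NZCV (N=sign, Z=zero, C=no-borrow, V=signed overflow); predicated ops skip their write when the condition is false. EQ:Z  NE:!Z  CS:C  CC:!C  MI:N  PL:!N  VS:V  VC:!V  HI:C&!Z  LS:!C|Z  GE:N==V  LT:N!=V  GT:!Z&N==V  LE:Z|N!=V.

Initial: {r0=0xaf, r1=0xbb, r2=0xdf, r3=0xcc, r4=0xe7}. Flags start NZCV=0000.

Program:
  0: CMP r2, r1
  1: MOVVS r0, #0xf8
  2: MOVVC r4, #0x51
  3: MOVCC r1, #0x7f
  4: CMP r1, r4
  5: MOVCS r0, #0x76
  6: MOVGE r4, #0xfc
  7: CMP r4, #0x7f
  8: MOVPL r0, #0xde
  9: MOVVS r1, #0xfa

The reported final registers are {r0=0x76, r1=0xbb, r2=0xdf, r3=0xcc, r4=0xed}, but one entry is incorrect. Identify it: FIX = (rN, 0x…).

0: ✓ CMP  NZCV=0010
1: · MOVVS
2: ✓ MOVVC  r4←0x51
3: · MOVCC
4: ✓ CMP  NZCV=0011
5: ✓ MOVCS  r0←0x76
6: · MOVGE
7: ✓ CMP  NZCV=1000
8: · MOVPL
9: · MOVVS

FIX = (r4, 0x51)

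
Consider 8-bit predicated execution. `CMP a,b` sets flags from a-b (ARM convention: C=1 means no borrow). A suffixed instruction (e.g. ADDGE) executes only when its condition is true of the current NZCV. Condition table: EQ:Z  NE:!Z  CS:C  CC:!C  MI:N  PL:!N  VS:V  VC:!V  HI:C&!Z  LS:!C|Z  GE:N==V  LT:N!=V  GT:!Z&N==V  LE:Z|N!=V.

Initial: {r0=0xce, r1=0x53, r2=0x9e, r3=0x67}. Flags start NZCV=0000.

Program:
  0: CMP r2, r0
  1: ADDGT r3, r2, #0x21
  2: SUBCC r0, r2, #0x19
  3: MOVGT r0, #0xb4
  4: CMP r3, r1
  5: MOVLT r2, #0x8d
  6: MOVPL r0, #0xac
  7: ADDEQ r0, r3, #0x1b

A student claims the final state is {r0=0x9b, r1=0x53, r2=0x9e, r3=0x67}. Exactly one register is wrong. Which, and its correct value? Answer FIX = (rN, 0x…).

FIX = (r0, 0xac)

[0] flags=1000 → (cmp)
[1] flags=1000 GT?F → skip
[2] flags=1000 CC?T → r0=0x85
[3] flags=1000 GT?F → skip
[4] flags=0010 → (cmp)
[5] flags=0010 LT?F → skip
[6] flags=0010 PL?T → r0=0xac
[7] flags=0010 EQ?F → skip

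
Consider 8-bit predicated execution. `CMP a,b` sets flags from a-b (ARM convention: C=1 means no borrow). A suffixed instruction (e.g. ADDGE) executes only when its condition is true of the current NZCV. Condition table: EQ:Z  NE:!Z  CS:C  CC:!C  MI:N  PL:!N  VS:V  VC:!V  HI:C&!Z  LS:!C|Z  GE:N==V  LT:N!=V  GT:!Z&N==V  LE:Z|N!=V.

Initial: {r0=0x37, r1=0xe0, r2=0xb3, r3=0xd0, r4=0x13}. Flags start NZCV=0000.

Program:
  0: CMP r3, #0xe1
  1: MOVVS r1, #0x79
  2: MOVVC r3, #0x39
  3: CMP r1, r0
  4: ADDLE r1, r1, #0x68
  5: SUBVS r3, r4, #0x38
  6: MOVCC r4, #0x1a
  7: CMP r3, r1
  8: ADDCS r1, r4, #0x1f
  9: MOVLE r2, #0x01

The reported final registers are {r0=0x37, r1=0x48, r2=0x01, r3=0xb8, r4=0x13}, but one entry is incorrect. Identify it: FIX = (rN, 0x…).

[0] flags=1000 → (cmp)
[1] flags=1000 VS?F → skip
[2] flags=1000 VC?T → r3=0x39
[3] flags=1010 → (cmp)
[4] flags=1010 LE?T → r1=0x48
[5] flags=1010 VS?F → skip
[6] flags=1010 CC?F → skip
[7] flags=1000 → (cmp)
[8] flags=1000 CS?F → skip
[9] flags=1000 LE?T → r2=0x01

FIX = (r3, 0x39)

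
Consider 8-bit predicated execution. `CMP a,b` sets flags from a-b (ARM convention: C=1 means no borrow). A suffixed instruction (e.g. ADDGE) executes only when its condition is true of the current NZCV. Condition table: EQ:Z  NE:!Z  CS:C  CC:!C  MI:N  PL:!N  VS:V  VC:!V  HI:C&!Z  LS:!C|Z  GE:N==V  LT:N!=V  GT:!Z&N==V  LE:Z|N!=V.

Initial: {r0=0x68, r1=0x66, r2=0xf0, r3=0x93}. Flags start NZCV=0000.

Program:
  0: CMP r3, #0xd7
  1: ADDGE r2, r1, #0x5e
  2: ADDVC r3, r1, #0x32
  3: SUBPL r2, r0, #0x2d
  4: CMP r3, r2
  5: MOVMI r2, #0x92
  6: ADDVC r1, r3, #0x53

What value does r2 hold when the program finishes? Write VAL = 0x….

VAL = 0x92

0: ✓ CMP  NZCV=1000
1: · ADDGE
2: ✓ ADDVC  r3←0x98
3: · SUBPL
4: ✓ CMP  NZCV=1000
5: ✓ MOVMI  r2←0x92
6: ✓ ADDVC  r1←0xeb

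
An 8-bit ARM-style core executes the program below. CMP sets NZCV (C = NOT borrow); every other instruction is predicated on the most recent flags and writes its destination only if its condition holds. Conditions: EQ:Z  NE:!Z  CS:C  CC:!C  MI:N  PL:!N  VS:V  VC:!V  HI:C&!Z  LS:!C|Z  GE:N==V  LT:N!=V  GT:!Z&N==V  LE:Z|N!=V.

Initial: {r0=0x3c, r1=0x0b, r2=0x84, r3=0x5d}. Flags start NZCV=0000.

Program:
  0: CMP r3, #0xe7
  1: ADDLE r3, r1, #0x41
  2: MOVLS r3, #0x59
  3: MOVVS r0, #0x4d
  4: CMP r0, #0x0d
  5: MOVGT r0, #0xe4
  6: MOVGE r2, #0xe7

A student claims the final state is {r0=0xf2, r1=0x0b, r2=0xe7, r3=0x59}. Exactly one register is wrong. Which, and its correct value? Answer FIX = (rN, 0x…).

FIX = (r0, 0xe4)

0: ✓ CMP  NZCV=0000
1: · ADDLE
2: ✓ MOVLS  r3←0x59
3: · MOVVS
4: ✓ CMP  NZCV=0010
5: ✓ MOVGT  r0←0xe4
6: ✓ MOVGE  r2←0xe7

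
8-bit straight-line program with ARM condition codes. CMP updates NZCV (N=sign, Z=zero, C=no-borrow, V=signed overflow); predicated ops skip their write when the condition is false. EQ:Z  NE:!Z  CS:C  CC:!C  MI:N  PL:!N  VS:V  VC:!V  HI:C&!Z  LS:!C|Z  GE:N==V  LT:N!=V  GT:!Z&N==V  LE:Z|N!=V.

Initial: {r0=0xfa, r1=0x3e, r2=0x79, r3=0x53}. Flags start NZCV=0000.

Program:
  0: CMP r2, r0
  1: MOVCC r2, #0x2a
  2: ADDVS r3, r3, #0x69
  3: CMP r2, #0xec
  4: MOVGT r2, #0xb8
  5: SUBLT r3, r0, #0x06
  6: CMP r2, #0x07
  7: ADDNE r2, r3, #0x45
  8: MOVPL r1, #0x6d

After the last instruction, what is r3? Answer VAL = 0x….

[0] flags=0000 → (cmp)
[1] flags=0000 CC?T → r2=0x2a
[2] flags=0000 VS?F → skip
[3] flags=0000 → (cmp)
[4] flags=0000 GT?T → r2=0xb8
[5] flags=0000 LT?F → skip
[6] flags=1010 → (cmp)
[7] flags=1010 NE?T → r2=0x98
[8] flags=1010 PL?F → skip

VAL = 0x53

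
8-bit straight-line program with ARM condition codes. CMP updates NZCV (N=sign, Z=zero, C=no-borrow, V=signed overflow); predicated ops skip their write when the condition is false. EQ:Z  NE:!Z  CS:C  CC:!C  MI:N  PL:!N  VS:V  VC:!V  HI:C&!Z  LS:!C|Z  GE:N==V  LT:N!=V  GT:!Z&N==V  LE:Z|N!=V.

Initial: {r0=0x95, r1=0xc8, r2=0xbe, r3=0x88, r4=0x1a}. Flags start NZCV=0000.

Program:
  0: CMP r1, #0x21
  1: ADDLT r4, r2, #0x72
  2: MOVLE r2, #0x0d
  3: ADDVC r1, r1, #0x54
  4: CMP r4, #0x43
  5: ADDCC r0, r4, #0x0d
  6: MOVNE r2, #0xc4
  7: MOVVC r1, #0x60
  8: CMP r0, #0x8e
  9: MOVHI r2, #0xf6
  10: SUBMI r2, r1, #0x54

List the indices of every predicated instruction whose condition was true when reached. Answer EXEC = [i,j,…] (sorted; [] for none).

EXEC = [1,2,3,5,6,7,10]

[0] flags=1010 → (cmp)
[1] flags=1010 LT?T → r4=0x30
[2] flags=1010 LE?T → r2=0x0d
[3] flags=1010 VC?T → r1=0x1c
[4] flags=1000 → (cmp)
[5] flags=1000 CC?T → r0=0x3d
[6] flags=1000 NE?T → r2=0xc4
[7] flags=1000 VC?T → r1=0x60
[8] flags=1001 → (cmp)
[9] flags=1001 HI?F → skip
[10] flags=1001 MI?T → r2=0x0c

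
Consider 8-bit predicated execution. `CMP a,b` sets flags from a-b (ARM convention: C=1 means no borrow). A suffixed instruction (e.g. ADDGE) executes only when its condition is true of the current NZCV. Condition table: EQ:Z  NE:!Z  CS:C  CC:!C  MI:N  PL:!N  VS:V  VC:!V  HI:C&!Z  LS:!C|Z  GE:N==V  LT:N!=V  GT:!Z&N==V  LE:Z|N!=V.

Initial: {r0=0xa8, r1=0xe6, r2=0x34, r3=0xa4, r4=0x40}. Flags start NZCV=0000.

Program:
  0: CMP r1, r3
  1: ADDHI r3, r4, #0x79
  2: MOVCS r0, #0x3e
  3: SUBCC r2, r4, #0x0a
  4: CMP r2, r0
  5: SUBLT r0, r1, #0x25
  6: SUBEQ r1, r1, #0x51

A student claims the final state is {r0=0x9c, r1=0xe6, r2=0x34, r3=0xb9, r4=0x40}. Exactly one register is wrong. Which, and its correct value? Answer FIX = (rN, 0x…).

FIX = (r0, 0xc1)

[0] flags=0010 → (cmp)
[1] flags=0010 HI?T → r3=0xb9
[2] flags=0010 CS?T → r0=0x3e
[3] flags=0010 CC?F → skip
[4] flags=1000 → (cmp)
[5] flags=1000 LT?T → r0=0xc1
[6] flags=1000 EQ?F → skip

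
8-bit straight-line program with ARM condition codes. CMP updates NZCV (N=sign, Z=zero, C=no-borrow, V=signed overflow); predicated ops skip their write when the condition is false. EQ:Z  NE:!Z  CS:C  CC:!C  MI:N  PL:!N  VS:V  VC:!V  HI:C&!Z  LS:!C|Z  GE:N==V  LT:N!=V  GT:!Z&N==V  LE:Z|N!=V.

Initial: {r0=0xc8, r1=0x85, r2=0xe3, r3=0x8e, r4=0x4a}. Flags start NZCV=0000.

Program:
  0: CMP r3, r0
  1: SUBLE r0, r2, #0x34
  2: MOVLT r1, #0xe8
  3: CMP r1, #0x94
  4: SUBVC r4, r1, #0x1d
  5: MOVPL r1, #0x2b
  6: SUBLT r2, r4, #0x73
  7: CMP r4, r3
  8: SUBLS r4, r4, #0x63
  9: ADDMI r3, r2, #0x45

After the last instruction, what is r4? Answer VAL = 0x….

[0] flags=1000 → (cmp)
[1] flags=1000 LE?T → r0=0xaf
[2] flags=1000 LT?T → r1=0xe8
[3] flags=0010 → (cmp)
[4] flags=0010 VC?T → r4=0xcb
[5] flags=0010 PL?T → r1=0x2b
[6] flags=0010 LT?F → skip
[7] flags=0010 → (cmp)
[8] flags=0010 LS?F → skip
[9] flags=0010 MI?F → skip

VAL = 0xcb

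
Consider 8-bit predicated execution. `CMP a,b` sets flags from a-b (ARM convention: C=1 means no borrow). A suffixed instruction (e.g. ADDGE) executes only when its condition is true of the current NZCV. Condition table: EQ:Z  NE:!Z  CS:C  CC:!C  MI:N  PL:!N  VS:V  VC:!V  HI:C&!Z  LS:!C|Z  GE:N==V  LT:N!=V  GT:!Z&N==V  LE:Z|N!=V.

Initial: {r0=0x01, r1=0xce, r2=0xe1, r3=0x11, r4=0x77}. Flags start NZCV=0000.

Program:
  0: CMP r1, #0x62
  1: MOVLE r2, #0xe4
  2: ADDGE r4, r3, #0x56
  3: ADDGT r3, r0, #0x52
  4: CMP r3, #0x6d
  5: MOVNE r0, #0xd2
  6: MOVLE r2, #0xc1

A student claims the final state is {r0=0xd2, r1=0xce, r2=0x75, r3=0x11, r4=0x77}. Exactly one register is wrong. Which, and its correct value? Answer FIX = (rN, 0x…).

0: ✓ CMP  NZCV=0011
1: ✓ MOVLE  r2←0xe4
2: · ADDGE
3: · ADDGT
4: ✓ CMP  NZCV=1000
5: ✓ MOVNE  r0←0xd2
6: ✓ MOVLE  r2←0xc1

FIX = (r2, 0xc1)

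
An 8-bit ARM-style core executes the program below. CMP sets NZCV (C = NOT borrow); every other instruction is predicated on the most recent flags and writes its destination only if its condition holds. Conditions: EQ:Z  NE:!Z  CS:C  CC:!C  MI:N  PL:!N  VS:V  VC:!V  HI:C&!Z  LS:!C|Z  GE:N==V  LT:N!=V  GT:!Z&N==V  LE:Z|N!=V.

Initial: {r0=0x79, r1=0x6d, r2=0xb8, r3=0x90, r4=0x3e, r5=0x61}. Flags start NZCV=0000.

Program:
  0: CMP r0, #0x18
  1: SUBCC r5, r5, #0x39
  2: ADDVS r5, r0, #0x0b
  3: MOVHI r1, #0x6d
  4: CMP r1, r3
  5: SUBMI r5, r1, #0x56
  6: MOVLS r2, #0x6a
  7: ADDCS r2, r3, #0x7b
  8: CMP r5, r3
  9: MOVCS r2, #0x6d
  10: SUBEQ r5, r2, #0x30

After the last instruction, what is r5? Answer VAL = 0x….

0: ✓ CMP  NZCV=0010
1: · SUBCC
2: · ADDVS
3: ✓ MOVHI  r1←0x6d
4: ✓ CMP  NZCV=1001
5: ✓ SUBMI  r5←0x17
6: ✓ MOVLS  r2←0x6a
7: · ADDCS
8: ✓ CMP  NZCV=1001
9: · MOVCS
10: · SUBEQ

VAL = 0x17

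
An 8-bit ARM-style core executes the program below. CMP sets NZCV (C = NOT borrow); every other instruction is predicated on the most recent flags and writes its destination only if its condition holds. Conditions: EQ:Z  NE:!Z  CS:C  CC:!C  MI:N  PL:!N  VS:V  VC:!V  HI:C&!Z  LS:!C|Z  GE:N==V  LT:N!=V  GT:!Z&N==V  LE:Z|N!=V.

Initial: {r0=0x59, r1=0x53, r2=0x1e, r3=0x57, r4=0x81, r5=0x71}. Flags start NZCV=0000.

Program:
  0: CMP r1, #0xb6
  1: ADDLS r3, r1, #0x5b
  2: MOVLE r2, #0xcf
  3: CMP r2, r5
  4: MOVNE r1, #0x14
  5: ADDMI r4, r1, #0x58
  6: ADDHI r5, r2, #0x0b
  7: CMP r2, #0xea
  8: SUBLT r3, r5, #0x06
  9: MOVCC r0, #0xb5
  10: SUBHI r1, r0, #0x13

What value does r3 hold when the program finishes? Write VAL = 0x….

0: ✓ CMP  NZCV=1001
1: ✓ ADDLS  r3←0xae
2: · MOVLE
3: ✓ CMP  NZCV=1000
4: ✓ MOVNE  r1←0x14
5: ✓ ADDMI  r4←0x6c
6: · ADDHI
7: ✓ CMP  NZCV=0000
8: · SUBLT
9: ✓ MOVCC  r0←0xb5
10: · SUBHI

VAL = 0xae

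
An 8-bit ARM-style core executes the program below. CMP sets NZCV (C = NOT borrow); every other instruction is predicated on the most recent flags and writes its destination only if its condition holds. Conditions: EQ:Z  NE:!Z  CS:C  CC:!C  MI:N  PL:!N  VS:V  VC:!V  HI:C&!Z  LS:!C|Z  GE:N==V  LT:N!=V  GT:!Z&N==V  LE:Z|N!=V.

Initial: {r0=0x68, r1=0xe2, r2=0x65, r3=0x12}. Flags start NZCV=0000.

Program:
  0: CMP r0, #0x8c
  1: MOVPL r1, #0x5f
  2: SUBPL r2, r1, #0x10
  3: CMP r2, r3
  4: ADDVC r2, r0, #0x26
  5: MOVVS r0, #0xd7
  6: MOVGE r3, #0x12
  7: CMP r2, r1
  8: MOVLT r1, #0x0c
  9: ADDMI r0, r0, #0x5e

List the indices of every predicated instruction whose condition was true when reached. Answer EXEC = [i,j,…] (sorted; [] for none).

EXEC = [4,6,8,9]

0: ✓ CMP  NZCV=1001
1: · MOVPL
2: · SUBPL
3: ✓ CMP  NZCV=0010
4: ✓ ADDVC  r2←0x8e
5: · MOVVS
6: ✓ MOVGE  r3←0x12
7: ✓ CMP  NZCV=1000
8: ✓ MOVLT  r1←0x0c
9: ✓ ADDMI  r0←0xc6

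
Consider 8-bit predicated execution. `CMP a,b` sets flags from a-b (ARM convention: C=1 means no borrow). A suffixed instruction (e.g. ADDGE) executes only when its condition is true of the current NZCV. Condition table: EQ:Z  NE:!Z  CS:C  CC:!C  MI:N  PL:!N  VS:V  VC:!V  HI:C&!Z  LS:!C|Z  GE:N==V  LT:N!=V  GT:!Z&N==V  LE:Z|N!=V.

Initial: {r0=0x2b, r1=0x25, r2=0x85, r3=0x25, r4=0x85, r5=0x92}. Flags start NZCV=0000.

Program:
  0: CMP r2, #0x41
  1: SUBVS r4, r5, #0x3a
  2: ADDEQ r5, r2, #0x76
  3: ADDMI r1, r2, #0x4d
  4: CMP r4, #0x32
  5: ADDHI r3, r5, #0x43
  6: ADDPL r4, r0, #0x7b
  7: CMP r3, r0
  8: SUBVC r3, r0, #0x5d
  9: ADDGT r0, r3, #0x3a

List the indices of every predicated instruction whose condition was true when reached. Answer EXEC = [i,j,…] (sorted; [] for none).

EXEC = [1,5,6,8]

[0] flags=0011 → (cmp)
[1] flags=0011 VS?T → r4=0x58
[2] flags=0011 EQ?F → skip
[3] flags=0011 MI?F → skip
[4] flags=0010 → (cmp)
[5] flags=0010 HI?T → r3=0xd5
[6] flags=0010 PL?T → r4=0xa6
[7] flags=1010 → (cmp)
[8] flags=1010 VC?T → r3=0xce
[9] flags=1010 GT?F → skip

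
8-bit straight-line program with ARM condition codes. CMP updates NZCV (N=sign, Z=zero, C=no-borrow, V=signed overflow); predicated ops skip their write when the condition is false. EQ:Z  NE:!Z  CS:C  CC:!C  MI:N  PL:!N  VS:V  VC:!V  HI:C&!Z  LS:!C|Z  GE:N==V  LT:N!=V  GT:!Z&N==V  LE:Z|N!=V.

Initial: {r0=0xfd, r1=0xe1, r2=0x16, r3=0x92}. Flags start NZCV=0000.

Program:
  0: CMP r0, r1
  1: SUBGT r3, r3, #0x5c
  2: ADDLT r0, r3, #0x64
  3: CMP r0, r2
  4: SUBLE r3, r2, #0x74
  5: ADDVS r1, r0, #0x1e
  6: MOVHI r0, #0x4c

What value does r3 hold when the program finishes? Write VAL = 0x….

VAL = 0xa2

[0] flags=0010 → (cmp)
[1] flags=0010 GT?T → r3=0x36
[2] flags=0010 LT?F → skip
[3] flags=1010 → (cmp)
[4] flags=1010 LE?T → r3=0xa2
[5] flags=1010 VS?F → skip
[6] flags=1010 HI?T → r0=0x4c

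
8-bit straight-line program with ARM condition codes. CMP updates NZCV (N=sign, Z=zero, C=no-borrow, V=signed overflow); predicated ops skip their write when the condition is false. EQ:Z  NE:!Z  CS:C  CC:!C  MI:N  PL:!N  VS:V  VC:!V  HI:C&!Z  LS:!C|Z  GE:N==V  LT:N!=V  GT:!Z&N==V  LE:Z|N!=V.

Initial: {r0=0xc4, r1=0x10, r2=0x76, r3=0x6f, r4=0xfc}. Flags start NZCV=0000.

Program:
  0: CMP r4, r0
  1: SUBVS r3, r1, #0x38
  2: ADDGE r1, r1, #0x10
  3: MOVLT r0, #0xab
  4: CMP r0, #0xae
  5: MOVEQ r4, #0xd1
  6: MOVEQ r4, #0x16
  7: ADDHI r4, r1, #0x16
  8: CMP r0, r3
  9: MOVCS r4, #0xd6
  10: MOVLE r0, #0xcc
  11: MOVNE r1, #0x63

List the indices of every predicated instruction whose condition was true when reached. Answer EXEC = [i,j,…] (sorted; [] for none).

EXEC = [2,7,9,10,11]

0: ✓ CMP  NZCV=0010
1: · SUBVS
2: ✓ ADDGE  r1←0x20
3: · MOVLT
4: ✓ CMP  NZCV=0010
5: · MOVEQ
6: · MOVEQ
7: ✓ ADDHI  r4←0x36
8: ✓ CMP  NZCV=0011
9: ✓ MOVCS  r4←0xd6
10: ✓ MOVLE  r0←0xcc
11: ✓ MOVNE  r1←0x63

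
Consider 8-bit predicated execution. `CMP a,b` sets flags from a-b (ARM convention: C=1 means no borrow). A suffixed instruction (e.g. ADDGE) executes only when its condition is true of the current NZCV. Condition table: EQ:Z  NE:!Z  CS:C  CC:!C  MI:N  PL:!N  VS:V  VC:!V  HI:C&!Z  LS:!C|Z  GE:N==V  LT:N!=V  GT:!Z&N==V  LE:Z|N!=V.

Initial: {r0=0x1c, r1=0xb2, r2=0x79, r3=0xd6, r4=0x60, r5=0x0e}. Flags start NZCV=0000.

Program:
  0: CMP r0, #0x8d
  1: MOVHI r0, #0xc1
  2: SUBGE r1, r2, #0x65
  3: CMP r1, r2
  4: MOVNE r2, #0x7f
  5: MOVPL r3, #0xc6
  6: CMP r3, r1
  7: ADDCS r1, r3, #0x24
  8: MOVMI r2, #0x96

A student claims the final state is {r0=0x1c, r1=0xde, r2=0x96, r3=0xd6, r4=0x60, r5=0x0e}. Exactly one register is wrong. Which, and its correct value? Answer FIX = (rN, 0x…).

[0] flags=1001 → (cmp)
[1] flags=1001 HI?F → skip
[2] flags=1001 GE?T → r1=0x14
[3] flags=1000 → (cmp)
[4] flags=1000 NE?T → r2=0x7f
[5] flags=1000 PL?F → skip
[6] flags=1010 → (cmp)
[7] flags=1010 CS?T → r1=0xfa
[8] flags=1010 MI?T → r2=0x96

FIX = (r1, 0xfa)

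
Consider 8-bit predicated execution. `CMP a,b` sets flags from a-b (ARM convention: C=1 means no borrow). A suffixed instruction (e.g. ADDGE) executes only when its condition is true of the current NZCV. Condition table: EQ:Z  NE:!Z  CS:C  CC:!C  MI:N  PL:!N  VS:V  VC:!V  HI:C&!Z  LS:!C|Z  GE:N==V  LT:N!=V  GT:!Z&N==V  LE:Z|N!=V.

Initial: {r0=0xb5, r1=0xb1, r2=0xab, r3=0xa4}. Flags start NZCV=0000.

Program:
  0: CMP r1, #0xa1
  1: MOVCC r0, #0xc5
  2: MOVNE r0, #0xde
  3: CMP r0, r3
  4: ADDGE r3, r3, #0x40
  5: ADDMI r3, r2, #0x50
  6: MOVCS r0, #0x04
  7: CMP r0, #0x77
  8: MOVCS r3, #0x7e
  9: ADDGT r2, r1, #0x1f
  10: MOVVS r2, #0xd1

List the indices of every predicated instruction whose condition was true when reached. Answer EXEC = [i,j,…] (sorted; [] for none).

EXEC = [2,4,6]

[0] flags=0010 → (cmp)
[1] flags=0010 CC?F → skip
[2] flags=0010 NE?T → r0=0xde
[3] flags=0010 → (cmp)
[4] flags=0010 GE?T → r3=0xe4
[5] flags=0010 MI?F → skip
[6] flags=0010 CS?T → r0=0x04
[7] flags=1000 → (cmp)
[8] flags=1000 CS?F → skip
[9] flags=1000 GT?F → skip
[10] flags=1000 VS?F → skip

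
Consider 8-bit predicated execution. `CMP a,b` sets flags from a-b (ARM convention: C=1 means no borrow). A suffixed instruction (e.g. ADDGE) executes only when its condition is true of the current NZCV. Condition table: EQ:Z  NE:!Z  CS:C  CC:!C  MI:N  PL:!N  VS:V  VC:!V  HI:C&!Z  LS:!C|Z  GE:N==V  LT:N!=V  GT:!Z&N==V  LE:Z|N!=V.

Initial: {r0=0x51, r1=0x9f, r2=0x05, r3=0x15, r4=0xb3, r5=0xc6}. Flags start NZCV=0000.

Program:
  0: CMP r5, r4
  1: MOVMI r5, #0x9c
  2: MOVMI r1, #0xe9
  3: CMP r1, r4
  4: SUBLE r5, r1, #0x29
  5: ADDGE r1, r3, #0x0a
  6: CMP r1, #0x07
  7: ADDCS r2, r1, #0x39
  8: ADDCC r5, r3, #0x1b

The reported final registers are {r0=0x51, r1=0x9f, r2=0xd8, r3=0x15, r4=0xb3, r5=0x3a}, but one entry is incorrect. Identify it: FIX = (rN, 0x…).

FIX = (r5, 0x76)

[0] flags=0010 → (cmp)
[1] flags=0010 MI?F → skip
[2] flags=0010 MI?F → skip
[3] flags=1000 → (cmp)
[4] flags=1000 LE?T → r5=0x76
[5] flags=1000 GE?F → skip
[6] flags=1010 → (cmp)
[7] flags=1010 CS?T → r2=0xd8
[8] flags=1010 CC?F → skip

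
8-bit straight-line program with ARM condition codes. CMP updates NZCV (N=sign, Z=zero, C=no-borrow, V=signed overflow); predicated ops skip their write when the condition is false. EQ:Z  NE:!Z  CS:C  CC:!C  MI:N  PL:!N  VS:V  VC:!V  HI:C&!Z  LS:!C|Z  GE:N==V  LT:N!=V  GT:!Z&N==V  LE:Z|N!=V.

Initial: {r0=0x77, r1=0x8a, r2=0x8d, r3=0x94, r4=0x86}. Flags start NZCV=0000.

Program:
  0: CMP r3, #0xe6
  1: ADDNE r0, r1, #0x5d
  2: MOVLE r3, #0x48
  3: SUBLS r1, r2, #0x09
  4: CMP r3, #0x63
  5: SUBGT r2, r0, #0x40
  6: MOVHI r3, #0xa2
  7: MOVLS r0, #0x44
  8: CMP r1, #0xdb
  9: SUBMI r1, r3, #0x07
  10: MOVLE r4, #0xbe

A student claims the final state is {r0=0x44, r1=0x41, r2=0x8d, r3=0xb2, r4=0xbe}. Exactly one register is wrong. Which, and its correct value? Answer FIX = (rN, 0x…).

[0] flags=1000 → (cmp)
[1] flags=1000 NE?T → r0=0xe7
[2] flags=1000 LE?T → r3=0x48
[3] flags=1000 LS?T → r1=0x84
[4] flags=1000 → (cmp)
[5] flags=1000 GT?F → skip
[6] flags=1000 HI?F → skip
[7] flags=1000 LS?T → r0=0x44
[8] flags=1000 → (cmp)
[9] flags=1000 MI?T → r1=0x41
[10] flags=1000 LE?T → r4=0xbe

FIX = (r3, 0x48)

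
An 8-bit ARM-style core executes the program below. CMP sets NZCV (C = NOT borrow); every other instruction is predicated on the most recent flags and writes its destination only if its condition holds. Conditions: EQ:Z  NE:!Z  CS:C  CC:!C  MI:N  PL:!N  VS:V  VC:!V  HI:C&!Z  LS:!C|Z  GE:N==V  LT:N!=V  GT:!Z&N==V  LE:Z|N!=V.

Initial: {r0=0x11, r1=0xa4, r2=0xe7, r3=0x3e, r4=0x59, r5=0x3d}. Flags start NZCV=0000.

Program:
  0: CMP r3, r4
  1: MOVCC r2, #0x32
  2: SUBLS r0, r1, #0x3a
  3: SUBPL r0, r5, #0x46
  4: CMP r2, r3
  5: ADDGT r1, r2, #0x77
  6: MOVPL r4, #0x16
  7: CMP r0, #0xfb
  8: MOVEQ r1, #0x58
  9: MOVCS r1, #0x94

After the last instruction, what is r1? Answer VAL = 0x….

VAL = 0xa4

[0] flags=1000 → (cmp)
[1] flags=1000 CC?T → r2=0x32
[2] flags=1000 LS?T → r0=0x6a
[3] flags=1000 PL?F → skip
[4] flags=1000 → (cmp)
[5] flags=1000 GT?F → skip
[6] flags=1000 PL?F → skip
[7] flags=0000 → (cmp)
[8] flags=0000 EQ?F → skip
[9] flags=0000 CS?F → skip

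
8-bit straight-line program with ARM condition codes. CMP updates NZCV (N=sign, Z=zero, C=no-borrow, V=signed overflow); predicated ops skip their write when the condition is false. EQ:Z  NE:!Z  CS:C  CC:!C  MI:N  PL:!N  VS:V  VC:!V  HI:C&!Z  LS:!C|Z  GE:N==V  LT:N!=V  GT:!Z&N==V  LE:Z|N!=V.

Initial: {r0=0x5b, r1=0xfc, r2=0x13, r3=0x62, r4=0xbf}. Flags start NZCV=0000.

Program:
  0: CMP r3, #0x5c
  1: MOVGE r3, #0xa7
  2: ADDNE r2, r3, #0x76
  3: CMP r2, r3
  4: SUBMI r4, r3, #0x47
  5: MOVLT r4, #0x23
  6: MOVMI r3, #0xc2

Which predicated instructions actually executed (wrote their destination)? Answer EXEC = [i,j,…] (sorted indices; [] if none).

EXEC = [1,2]

0: ✓ CMP  NZCV=0010
1: ✓ MOVGE  r3←0xa7
2: ✓ ADDNE  r2←0x1d
3: ✓ CMP  NZCV=0000
4: · SUBMI
5: · MOVLT
6: · MOVMI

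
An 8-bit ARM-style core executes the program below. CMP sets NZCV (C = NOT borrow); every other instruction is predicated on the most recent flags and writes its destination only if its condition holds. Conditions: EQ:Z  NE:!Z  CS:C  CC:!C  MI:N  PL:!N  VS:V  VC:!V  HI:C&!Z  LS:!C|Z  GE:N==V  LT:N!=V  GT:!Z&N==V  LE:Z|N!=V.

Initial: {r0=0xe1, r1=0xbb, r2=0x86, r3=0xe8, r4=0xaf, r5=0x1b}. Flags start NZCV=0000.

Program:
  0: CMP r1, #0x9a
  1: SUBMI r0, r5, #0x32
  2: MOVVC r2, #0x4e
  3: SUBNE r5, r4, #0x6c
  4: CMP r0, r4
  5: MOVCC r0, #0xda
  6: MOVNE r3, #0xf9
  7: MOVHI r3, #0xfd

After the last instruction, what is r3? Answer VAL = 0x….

VAL = 0xfd

[0] flags=0010 → (cmp)
[1] flags=0010 MI?F → skip
[2] flags=0010 VC?T → r2=0x4e
[3] flags=0010 NE?T → r5=0x43
[4] flags=0010 → (cmp)
[5] flags=0010 CC?F → skip
[6] flags=0010 NE?T → r3=0xf9
[7] flags=0010 HI?T → r3=0xfd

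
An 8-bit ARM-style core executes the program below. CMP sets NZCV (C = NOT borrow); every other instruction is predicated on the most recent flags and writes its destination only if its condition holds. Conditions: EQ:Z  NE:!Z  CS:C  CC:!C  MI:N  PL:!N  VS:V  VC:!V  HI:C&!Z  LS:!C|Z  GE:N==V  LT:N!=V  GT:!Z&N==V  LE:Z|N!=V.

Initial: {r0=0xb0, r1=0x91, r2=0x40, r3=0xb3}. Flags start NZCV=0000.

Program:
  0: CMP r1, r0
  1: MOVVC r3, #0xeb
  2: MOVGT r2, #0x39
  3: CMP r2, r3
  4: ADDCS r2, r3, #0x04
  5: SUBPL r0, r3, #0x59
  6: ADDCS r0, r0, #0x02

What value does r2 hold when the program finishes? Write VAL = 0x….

VAL = 0x40

[0] flags=1000 → (cmp)
[1] flags=1000 VC?T → r3=0xeb
[2] flags=1000 GT?F → skip
[3] flags=0000 → (cmp)
[4] flags=0000 CS?F → skip
[5] flags=0000 PL?T → r0=0x92
[6] flags=0000 CS?F → skip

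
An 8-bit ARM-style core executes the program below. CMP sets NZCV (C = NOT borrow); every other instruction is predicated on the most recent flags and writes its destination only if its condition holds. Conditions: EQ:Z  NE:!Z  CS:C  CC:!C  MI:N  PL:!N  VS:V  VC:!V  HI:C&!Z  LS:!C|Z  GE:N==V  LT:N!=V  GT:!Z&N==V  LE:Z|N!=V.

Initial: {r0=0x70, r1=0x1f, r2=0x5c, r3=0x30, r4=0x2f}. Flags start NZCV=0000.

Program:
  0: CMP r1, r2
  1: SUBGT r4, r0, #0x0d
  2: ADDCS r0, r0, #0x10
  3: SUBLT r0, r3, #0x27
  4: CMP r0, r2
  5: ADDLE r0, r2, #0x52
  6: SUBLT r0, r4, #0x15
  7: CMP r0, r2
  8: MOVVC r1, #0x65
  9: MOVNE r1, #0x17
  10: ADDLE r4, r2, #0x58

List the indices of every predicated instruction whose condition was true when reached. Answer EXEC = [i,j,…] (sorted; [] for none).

EXEC = [3,5,6,8,9,10]

[0] flags=1000 → (cmp)
[1] flags=1000 GT?F → skip
[2] flags=1000 CS?F → skip
[3] flags=1000 LT?T → r0=0x09
[4] flags=1000 → (cmp)
[5] flags=1000 LE?T → r0=0xae
[6] flags=1000 LT?T → r0=0x1a
[7] flags=1000 → (cmp)
[8] flags=1000 VC?T → r1=0x65
[9] flags=1000 NE?T → r1=0x17
[10] flags=1000 LE?T → r4=0xb4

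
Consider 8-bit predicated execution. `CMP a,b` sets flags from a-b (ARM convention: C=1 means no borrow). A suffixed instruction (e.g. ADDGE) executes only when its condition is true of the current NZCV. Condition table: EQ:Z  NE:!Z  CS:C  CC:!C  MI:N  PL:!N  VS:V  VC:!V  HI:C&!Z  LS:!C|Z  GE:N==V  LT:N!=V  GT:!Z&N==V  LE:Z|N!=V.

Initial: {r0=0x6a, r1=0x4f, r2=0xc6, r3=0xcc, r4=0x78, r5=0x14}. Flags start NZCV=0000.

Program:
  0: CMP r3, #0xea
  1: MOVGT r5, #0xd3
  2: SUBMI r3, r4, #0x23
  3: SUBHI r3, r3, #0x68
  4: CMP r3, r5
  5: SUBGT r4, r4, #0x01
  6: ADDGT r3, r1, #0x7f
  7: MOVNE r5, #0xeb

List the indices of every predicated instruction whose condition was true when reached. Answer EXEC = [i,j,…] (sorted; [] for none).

EXEC = [2,5,6,7]

0: ✓ CMP  NZCV=1000
1: · MOVGT
2: ✓ SUBMI  r3←0x55
3: · SUBHI
4: ✓ CMP  NZCV=0010
5: ✓ SUBGT  r4←0x77
6: ✓ ADDGT  r3←0xce
7: ✓ MOVNE  r5←0xeb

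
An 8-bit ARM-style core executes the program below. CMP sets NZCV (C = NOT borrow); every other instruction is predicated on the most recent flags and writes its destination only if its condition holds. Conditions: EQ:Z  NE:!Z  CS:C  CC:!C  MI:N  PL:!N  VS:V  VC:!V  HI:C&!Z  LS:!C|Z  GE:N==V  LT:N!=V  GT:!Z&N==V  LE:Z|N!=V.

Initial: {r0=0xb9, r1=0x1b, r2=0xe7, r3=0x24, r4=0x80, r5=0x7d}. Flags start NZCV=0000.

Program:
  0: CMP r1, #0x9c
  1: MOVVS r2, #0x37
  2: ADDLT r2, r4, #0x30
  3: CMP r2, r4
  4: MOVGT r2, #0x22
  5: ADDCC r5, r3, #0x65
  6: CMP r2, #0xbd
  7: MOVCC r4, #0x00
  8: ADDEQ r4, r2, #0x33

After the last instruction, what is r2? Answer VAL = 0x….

VAL = 0x22

[0] flags=0000 → (cmp)
[1] flags=0000 VS?F → skip
[2] flags=0000 LT?F → skip
[3] flags=0010 → (cmp)
[4] flags=0010 GT?T → r2=0x22
[5] flags=0010 CC?F → skip
[6] flags=0000 → (cmp)
[7] flags=0000 CC?T → r4=0x00
[8] flags=0000 EQ?F → skip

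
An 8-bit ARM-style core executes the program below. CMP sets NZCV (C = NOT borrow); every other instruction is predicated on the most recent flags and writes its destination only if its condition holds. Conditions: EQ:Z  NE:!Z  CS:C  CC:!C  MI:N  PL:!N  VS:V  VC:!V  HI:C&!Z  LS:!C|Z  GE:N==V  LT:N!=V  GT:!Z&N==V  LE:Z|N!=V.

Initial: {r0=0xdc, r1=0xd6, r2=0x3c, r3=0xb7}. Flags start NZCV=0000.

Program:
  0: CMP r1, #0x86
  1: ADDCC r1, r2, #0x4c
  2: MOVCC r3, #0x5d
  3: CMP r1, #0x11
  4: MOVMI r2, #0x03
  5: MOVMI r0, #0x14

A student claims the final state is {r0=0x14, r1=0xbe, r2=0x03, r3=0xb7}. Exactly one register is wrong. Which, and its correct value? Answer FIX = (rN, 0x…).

[0] flags=0010 → (cmp)
[1] flags=0010 CC?F → skip
[2] flags=0010 CC?F → skip
[3] flags=1010 → (cmp)
[4] flags=1010 MI?T → r2=0x03
[5] flags=1010 MI?T → r0=0x14

FIX = (r1, 0xd6)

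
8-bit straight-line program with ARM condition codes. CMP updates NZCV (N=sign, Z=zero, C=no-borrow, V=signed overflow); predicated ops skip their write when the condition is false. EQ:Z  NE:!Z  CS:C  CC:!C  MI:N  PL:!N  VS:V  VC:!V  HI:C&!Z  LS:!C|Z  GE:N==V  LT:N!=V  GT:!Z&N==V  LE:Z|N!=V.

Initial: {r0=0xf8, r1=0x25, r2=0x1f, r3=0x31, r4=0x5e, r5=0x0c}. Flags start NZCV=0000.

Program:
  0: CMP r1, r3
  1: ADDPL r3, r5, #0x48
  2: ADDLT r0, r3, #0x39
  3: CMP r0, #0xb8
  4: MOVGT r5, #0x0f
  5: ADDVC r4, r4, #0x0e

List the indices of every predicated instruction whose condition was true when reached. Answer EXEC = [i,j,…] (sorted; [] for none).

EXEC = [2,4]

[0] flags=1000 → (cmp)
[1] flags=1000 PL?F → skip
[2] flags=1000 LT?T → r0=0x6a
[3] flags=1001 → (cmp)
[4] flags=1001 GT?T → r5=0x0f
[5] flags=1001 VC?F → skip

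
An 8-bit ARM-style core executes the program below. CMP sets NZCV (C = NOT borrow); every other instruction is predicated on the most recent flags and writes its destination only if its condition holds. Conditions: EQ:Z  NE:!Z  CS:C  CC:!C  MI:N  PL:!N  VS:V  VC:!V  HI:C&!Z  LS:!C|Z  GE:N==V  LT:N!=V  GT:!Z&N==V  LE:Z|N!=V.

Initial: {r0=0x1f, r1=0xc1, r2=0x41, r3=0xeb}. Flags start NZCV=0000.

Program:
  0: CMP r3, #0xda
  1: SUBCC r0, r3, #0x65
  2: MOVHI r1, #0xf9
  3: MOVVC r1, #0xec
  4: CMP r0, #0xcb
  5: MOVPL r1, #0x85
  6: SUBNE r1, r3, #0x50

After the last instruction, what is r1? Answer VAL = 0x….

VAL = 0x9b

[0] flags=0010 → (cmp)
[1] flags=0010 CC?F → skip
[2] flags=0010 HI?T → r1=0xf9
[3] flags=0010 VC?T → r1=0xec
[4] flags=0000 → (cmp)
[5] flags=0000 PL?T → r1=0x85
[6] flags=0000 NE?T → r1=0x9b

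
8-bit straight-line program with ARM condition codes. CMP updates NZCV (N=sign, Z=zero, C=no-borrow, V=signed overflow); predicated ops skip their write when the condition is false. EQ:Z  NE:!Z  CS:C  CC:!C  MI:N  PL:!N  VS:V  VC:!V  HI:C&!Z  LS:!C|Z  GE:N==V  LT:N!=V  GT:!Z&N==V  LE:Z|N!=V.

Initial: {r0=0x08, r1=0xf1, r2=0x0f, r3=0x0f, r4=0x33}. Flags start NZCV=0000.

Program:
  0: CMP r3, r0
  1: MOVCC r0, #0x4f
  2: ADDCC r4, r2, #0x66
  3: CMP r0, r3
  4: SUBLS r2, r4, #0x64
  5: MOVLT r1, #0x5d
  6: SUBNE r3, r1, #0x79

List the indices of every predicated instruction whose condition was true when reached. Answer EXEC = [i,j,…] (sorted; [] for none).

EXEC = [4,5,6]

[0] flags=0010 → (cmp)
[1] flags=0010 CC?F → skip
[2] flags=0010 CC?F → skip
[3] flags=1000 → (cmp)
[4] flags=1000 LS?T → r2=0xcf
[5] flags=1000 LT?T → r1=0x5d
[6] flags=1000 NE?T → r3=0xe4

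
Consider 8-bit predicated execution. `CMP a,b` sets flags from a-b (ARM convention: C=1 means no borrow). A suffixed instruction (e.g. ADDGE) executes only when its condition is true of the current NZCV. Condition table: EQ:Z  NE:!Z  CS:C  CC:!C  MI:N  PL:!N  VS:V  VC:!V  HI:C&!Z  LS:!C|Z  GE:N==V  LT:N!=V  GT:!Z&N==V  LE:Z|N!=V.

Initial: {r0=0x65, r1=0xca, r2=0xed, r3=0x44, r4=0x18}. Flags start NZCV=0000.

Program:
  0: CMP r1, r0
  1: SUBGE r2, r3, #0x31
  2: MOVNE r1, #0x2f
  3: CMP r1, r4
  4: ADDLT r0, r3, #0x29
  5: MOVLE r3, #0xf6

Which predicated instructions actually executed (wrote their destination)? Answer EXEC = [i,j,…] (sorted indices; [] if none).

0: ✓ CMP  NZCV=0011
1: · SUBGE
2: ✓ MOVNE  r1←0x2f
3: ✓ CMP  NZCV=0010
4: · ADDLT
5: · MOVLE

EXEC = [2]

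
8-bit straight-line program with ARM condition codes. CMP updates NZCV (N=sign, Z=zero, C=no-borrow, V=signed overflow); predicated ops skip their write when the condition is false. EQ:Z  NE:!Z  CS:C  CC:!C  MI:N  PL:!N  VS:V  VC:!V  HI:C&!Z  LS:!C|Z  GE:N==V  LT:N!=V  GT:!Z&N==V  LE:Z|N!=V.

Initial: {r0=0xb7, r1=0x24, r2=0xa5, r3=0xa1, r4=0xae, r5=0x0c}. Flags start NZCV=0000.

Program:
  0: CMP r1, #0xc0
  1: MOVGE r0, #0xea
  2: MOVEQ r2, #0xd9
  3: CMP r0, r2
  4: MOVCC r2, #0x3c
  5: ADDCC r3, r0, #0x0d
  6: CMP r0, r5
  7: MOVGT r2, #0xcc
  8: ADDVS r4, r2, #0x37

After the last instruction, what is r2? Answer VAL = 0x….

0: ✓ CMP  NZCV=0000
1: ✓ MOVGE  r0←0xea
2: · MOVEQ
3: ✓ CMP  NZCV=0010
4: · MOVCC
5: · ADDCC
6: ✓ CMP  NZCV=1010
7: · MOVGT
8: · ADDVS

VAL = 0xa5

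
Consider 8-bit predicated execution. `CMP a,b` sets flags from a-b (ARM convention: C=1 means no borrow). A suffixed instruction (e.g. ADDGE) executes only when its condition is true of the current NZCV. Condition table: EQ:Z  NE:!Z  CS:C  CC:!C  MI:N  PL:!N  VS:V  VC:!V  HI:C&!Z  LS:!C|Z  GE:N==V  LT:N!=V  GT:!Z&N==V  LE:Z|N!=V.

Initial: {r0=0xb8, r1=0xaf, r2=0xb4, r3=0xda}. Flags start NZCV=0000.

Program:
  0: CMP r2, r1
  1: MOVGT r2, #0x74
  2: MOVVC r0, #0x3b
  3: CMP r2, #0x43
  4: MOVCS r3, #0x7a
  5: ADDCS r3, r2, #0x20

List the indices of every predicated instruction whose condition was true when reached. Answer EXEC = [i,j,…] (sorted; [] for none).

EXEC = [1,2,4,5]

[0] flags=0010 → (cmp)
[1] flags=0010 GT?T → r2=0x74
[2] flags=0010 VC?T → r0=0x3b
[3] flags=0010 → (cmp)
[4] flags=0010 CS?T → r3=0x7a
[5] flags=0010 CS?T → r3=0x94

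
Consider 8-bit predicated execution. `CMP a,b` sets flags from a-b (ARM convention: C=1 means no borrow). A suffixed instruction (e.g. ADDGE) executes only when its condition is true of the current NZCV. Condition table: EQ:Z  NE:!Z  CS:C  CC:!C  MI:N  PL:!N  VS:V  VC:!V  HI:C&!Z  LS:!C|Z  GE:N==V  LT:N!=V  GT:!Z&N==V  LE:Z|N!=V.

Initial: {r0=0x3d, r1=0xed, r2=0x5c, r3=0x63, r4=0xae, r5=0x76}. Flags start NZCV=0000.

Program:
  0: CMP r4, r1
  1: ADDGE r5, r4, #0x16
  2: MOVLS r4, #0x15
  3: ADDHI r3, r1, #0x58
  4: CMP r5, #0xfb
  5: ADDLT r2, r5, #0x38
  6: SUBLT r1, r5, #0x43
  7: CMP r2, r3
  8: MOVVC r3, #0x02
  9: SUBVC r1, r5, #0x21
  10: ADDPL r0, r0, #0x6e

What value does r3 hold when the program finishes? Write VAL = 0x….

VAL = 0x02

[0] flags=1000 → (cmp)
[1] flags=1000 GE?F → skip
[2] flags=1000 LS?T → r4=0x15
[3] flags=1000 HI?F → skip
[4] flags=0000 → (cmp)
[5] flags=0000 LT?F → skip
[6] flags=0000 LT?F → skip
[7] flags=1000 → (cmp)
[8] flags=1000 VC?T → r3=0x02
[9] flags=1000 VC?T → r1=0x55
[10] flags=1000 PL?F → skip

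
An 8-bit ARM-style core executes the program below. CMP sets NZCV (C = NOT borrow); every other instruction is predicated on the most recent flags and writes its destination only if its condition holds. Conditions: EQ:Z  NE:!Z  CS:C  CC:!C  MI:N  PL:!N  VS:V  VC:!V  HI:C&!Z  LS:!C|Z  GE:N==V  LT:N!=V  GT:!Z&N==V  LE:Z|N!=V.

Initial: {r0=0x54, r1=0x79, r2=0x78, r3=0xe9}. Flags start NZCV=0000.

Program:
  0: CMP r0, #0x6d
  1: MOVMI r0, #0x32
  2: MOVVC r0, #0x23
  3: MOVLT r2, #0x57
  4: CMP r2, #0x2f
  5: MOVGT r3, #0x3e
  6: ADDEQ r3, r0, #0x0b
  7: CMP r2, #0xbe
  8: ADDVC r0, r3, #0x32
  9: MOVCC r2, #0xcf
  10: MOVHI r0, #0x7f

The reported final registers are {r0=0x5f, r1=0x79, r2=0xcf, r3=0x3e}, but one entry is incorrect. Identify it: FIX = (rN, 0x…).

FIX = (r0, 0x23)

[0] flags=1000 → (cmp)
[1] flags=1000 MI?T → r0=0x32
[2] flags=1000 VC?T → r0=0x23
[3] flags=1000 LT?T → r2=0x57
[4] flags=0010 → (cmp)
[5] flags=0010 GT?T → r3=0x3e
[6] flags=0010 EQ?F → skip
[7] flags=1001 → (cmp)
[8] flags=1001 VC?F → skip
[9] flags=1001 CC?T → r2=0xcf
[10] flags=1001 HI?F → skip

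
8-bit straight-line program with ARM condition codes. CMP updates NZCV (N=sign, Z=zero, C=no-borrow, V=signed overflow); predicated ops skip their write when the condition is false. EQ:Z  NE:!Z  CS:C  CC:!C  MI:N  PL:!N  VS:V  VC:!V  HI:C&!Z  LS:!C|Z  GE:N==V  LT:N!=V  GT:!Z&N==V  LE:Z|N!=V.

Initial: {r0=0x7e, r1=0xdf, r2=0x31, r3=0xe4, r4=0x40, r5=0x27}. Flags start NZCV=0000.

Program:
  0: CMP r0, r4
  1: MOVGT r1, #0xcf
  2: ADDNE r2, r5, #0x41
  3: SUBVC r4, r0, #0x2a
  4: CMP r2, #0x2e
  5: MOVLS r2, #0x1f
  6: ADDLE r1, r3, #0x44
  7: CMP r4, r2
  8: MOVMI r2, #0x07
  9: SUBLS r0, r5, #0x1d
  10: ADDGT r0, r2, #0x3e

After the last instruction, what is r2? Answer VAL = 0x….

VAL = 0x07

[0] flags=0010 → (cmp)
[1] flags=0010 GT?T → r1=0xcf
[2] flags=0010 NE?T → r2=0x68
[3] flags=0010 VC?T → r4=0x54
[4] flags=0010 → (cmp)
[5] flags=0010 LS?F → skip
[6] flags=0010 LE?F → skip
[7] flags=1000 → (cmp)
[8] flags=1000 MI?T → r2=0x07
[9] flags=1000 LS?T → r0=0x0a
[10] flags=1000 GT?F → skip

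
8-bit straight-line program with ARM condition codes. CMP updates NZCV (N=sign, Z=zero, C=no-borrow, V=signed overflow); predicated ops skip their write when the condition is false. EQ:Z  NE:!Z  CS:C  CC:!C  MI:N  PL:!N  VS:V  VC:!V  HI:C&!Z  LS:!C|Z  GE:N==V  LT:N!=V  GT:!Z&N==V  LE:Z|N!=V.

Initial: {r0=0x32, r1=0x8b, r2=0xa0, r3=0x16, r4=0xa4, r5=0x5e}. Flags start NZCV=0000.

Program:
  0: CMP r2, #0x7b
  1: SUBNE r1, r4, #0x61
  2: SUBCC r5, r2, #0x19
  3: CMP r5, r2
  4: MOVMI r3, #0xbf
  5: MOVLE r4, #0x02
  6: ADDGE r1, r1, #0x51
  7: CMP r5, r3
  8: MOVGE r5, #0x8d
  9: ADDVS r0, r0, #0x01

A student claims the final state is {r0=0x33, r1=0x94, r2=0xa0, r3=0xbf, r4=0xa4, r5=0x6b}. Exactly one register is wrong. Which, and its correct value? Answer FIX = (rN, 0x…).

0: ✓ CMP  NZCV=0011
1: ✓ SUBNE  r1←0x43
2: · SUBCC
3: ✓ CMP  NZCV=1001
4: ✓ MOVMI  r3←0xbf
5: · MOVLE
6: ✓ ADDGE  r1←0x94
7: ✓ CMP  NZCV=1001
8: ✓ MOVGE  r5←0x8d
9: ✓ ADDVS  r0←0x33

FIX = (r5, 0x8d)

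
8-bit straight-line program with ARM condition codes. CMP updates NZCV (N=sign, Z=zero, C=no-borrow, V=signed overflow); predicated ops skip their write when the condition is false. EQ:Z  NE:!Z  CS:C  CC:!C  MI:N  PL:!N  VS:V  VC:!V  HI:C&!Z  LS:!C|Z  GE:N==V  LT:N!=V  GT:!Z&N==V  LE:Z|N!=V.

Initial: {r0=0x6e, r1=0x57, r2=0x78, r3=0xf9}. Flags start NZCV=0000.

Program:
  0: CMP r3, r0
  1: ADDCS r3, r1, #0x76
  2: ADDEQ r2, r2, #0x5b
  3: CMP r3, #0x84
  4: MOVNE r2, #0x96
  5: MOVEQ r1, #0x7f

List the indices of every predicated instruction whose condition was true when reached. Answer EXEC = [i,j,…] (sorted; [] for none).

EXEC = [1,4]

[0] flags=1010 → (cmp)
[1] flags=1010 CS?T → r3=0xcd
[2] flags=1010 EQ?F → skip
[3] flags=0010 → (cmp)
[4] flags=0010 NE?T → r2=0x96
[5] flags=0010 EQ?F → skip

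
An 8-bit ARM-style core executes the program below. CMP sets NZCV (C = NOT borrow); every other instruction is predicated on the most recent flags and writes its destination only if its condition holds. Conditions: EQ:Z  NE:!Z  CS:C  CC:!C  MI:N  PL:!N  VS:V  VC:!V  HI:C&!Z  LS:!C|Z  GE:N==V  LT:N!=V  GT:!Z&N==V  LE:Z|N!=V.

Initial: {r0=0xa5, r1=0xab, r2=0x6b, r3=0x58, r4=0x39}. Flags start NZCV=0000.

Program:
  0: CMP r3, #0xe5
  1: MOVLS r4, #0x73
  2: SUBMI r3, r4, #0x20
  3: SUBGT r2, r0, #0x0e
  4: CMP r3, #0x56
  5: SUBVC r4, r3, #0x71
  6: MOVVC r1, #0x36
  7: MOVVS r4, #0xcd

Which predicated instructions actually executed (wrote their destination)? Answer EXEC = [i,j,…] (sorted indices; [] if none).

0: ✓ CMP  NZCV=0000
1: ✓ MOVLS  r4←0x73
2: · SUBMI
3: ✓ SUBGT  r2←0x97
4: ✓ CMP  NZCV=0010
5: ✓ SUBVC  r4←0xe7
6: ✓ MOVVC  r1←0x36
7: · MOVVS

EXEC = [1,3,5,6]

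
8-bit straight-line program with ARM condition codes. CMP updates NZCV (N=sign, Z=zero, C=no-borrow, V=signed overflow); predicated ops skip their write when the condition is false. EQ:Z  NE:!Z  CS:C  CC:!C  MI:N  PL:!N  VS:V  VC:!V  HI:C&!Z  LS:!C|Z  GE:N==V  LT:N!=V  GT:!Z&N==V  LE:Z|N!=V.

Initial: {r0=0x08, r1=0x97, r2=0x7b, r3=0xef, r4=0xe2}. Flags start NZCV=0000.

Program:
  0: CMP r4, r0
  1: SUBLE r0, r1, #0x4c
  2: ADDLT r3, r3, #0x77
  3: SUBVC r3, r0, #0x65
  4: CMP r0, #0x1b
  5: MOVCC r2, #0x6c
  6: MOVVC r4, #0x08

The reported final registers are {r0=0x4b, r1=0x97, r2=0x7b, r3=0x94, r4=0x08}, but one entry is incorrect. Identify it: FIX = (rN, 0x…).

0: ✓ CMP  NZCV=1010
1: ✓ SUBLE  r0←0x4b
2: ✓ ADDLT  r3←0x66
3: ✓ SUBVC  r3←0xe6
4: ✓ CMP  NZCV=0010
5: · MOVCC
6: ✓ MOVVC  r4←0x08

FIX = (r3, 0xe6)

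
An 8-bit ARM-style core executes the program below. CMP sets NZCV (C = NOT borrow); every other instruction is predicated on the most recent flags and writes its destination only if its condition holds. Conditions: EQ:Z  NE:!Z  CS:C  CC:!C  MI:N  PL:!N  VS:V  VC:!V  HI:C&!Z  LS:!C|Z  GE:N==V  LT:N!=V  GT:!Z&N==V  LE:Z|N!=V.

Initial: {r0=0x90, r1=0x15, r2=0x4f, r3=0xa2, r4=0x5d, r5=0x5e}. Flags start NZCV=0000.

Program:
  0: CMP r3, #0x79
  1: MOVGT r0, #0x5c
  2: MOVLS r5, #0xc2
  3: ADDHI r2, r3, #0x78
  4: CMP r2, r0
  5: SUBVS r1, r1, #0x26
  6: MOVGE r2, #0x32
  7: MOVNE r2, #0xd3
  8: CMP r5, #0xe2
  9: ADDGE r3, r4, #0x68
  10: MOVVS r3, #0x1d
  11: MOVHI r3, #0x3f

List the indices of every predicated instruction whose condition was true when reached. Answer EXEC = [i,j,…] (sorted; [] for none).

0: ✓ CMP  NZCV=0011
1: · MOVGT
2: · MOVLS
3: ✓ ADDHI  r2←0x1a
4: ✓ CMP  NZCV=1001
5: ✓ SUBVS  r1←0xef
6: ✓ MOVGE  r2←0x32
7: ✓ MOVNE  r2←0xd3
8: ✓ CMP  NZCV=0000
9: ✓ ADDGE  r3←0xc5
10: · MOVVS
11: · MOVHI

EXEC = [3,5,6,7,9]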